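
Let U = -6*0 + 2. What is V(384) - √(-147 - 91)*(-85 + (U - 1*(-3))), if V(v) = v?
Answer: 384 + 80*I*√238 ≈ 384.0 + 1234.2*I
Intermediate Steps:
U = 2 (U = 0 + 2 = 2)
V(384) - √(-147 - 91)*(-85 + (U - 1*(-3))) = 384 - √(-147 - 91)*(-85 + (2 - 1*(-3))) = 384 - √(-238)*(-85 + (2 + 3)) = 384 - I*√238*(-85 + 5) = 384 - I*√238*(-80) = 384 - (-80)*I*√238 = 384 + 80*I*√238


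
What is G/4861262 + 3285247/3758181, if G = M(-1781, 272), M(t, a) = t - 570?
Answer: 2280230131169/2609928926346 ≈ 0.87368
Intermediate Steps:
M(t, a) = -570 + t
G = -2351 (G = -570 - 1781 = -2351)
G/4861262 + 3285247/3758181 = -2351/4861262 + 3285247/3758181 = -2351*1/4861262 + 3285247*(1/3758181) = -2351/4861262 + 469321/536883 = 2280230131169/2609928926346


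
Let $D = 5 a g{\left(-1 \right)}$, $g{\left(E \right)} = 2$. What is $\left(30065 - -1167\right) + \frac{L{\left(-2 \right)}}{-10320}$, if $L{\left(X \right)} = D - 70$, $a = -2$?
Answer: $\frac{10743811}{344} \approx 31232.0$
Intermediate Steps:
$D = -20$ ($D = 5 \left(-2\right) 2 = \left(-10\right) 2 = -20$)
$L{\left(X \right)} = -90$ ($L{\left(X \right)} = -20 - 70 = -90$)
$\left(30065 - -1167\right) + \frac{L{\left(-2 \right)}}{-10320} = \left(30065 - -1167\right) - \frac{90}{-10320} = \left(30065 + \left(1170 + \left(-46 + 43\right)\right)\right) - - \frac{3}{344} = \left(30065 + \left(1170 - 3\right)\right) + \frac{3}{344} = \left(30065 + 1167\right) + \frac{3}{344} = 31232 + \frac{3}{344} = \frac{10743811}{344}$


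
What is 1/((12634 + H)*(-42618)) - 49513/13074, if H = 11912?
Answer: -8632603336273/2279455011612 ≈ -3.7871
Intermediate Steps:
1/((12634 + H)*(-42618)) - 49513/13074 = 1/((12634 + 11912)*(-42618)) - 49513/13074 = -1/42618/24546 - 49513*1/13074 = (1/24546)*(-1/42618) - 49513/13074 = -1/1046101428 - 49513/13074 = -8632603336273/2279455011612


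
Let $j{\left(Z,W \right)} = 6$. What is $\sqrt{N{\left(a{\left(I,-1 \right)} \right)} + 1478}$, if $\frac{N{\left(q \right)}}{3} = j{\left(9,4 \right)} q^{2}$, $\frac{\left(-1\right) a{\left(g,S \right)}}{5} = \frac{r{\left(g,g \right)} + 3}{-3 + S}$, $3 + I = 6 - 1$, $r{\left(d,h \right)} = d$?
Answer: $\frac{\sqrt{34898}}{4} \approx 46.703$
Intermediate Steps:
$I = 2$ ($I = -3 + \left(6 - 1\right) = -3 + 5 = 2$)
$a{\left(g,S \right)} = - \frac{5 \left(3 + g\right)}{-3 + S}$ ($a{\left(g,S \right)} = - 5 \frac{g + 3}{-3 + S} = - 5 \frac{3 + g}{-3 + S} = - \frac{5 \left(3 + g\right)}{-3 + S}$)
$N{\left(q \right)} = 18 q^{2}$ ($N{\left(q \right)} = 3 \cdot 6 q^{2} = 18 q^{2}$)
$\sqrt{N{\left(a{\left(I,-1 \right)} \right)} + 1478} = \sqrt{18 \left(\frac{5 \left(-3 - 2\right)}{-3 - 1}\right)^{2} + 1478} = \sqrt{18 \left(\frac{5 \left(-3 - 2\right)}{-4}\right)^{2} + 1478} = \sqrt{18 \left(5 \left(- \frac{1}{4}\right) \left(-5\right)\right)^{2} + 1478} = \sqrt{18 \left(\frac{25}{4}\right)^{2} + 1478} = \sqrt{18 \cdot \frac{625}{16} + 1478} = \sqrt{\frac{5625}{8} + 1478} = \sqrt{\frac{17449}{8}} = \frac{\sqrt{34898}}{4}$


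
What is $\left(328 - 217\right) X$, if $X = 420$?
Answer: $46620$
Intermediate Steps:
$\left(328 - 217\right) X = \left(328 - 217\right) 420 = 111 \cdot 420 = 46620$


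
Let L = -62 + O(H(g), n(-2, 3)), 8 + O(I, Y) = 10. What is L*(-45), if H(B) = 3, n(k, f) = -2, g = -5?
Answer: 2700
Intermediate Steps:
O(I, Y) = 2 (O(I, Y) = -8 + 10 = 2)
L = -60 (L = -62 + 2 = -60)
L*(-45) = -60*(-45) = 2700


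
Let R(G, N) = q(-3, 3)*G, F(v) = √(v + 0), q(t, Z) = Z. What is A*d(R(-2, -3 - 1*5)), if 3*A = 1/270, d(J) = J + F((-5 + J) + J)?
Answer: -1/135 + I*√17/810 ≈ -0.0074074 + 0.0050903*I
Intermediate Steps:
F(v) = √v
R(G, N) = 3*G
d(J) = J + √(-5 + 2*J) (d(J) = J + √((-5 + J) + J) = J + √(-5 + 2*J))
A = 1/810 (A = (⅓)/270 = (⅓)*(1/270) = 1/810 ≈ 0.0012346)
A*d(R(-2, -3 - 1*5)) = (3*(-2) + √(-5 + 2*(3*(-2))))/810 = (-6 + √(-5 + 2*(-6)))/810 = (-6 + √(-5 - 12))/810 = (-6 + √(-17))/810 = (-6 + I*√17)/810 = -1/135 + I*√17/810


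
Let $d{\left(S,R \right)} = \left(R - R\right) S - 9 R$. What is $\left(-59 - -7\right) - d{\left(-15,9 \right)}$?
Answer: $29$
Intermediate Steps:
$d{\left(S,R \right)} = - 9 R$ ($d{\left(S,R \right)} = 0 S - 9 R = 0 - 9 R = - 9 R$)
$\left(-59 - -7\right) - d{\left(-15,9 \right)} = \left(-59 - -7\right) - \left(-9\right) 9 = \left(-59 + 7\right) - -81 = -52 + 81 = 29$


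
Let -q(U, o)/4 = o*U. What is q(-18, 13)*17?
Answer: 15912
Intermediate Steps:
q(U, o) = -4*U*o (q(U, o) = -4*o*U = -4*U*o)
q(-18, 13)*17 = -4*(-18)*13*17 = 936*17 = 15912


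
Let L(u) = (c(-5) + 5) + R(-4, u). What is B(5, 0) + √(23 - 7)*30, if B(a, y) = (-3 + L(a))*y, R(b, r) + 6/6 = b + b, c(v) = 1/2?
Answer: 120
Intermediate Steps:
c(v) = ½
R(b, r) = -1 + 2*b (R(b, r) = -1 + (b + b) = -1 + 2*b)
L(u) = -7/2 (L(u) = (½ + 5) + (-1 + 2*(-4)) = 11/2 + (-1 - 8) = 11/2 - 9 = -7/2)
B(a, y) = -13*y/2 (B(a, y) = (-3 - 7/2)*y = -13*y/2)
B(5, 0) + √(23 - 7)*30 = -13/2*0 + √(23 - 7)*30 = 0 + √16*30 = 0 + 4*30 = 0 + 120 = 120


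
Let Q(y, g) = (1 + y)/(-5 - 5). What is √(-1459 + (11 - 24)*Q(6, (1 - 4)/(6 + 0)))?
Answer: 9*I*√1790/10 ≈ 38.078*I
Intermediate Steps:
Q(y, g) = -⅒ - y/10 (Q(y, g) = (1 + y)/(-10) = (1 + y)*(-⅒) = -⅒ - y/10)
√(-1459 + (11 - 24)*Q(6, (1 - 4)/(6 + 0))) = √(-1459 + (11 - 24)*(-⅒ - ⅒*6)) = √(-1459 - 13*(-⅒ - ⅗)) = √(-1459 - 13*(-7/10)) = √(-1459 + 91/10) = √(-14499/10) = 9*I*√1790/10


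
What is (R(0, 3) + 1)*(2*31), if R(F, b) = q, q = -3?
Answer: -124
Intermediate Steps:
R(F, b) = -3
(R(0, 3) + 1)*(2*31) = (-3 + 1)*(2*31) = -2*62 = -124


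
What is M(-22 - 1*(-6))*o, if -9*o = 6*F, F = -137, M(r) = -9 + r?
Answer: -6850/3 ≈ -2283.3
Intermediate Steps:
o = 274/3 (o = -2*(-137)/3 = -⅑*(-822) = 274/3 ≈ 91.333)
M(-22 - 1*(-6))*o = (-9 + (-22 - 1*(-6)))*(274/3) = (-9 + (-22 + 6))*(274/3) = (-9 - 16)*(274/3) = -25*274/3 = -6850/3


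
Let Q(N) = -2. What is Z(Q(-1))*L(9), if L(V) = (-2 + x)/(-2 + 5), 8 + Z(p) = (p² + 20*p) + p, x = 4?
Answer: -92/3 ≈ -30.667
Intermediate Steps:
Z(p) = -8 + p² + 21*p (Z(p) = -8 + ((p² + 20*p) + p) = -8 + (p² + 21*p) = -8 + p² + 21*p)
L(V) = ⅔ (L(V) = (-2 + 4)/(-2 + 5) = 2/3 = 2*(⅓) = ⅔)
Z(Q(-1))*L(9) = (-8 + (-2)² + 21*(-2))*(⅔) = (-8 + 4 - 42)*(⅔) = -46*⅔ = -92/3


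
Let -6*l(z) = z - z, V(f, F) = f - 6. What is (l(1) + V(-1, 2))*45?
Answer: -315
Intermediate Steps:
V(f, F) = -6 + f
l(z) = 0 (l(z) = -(z - z)/6 = -1/6*0 = 0)
(l(1) + V(-1, 2))*45 = (0 + (-6 - 1))*45 = (0 - 7)*45 = -7*45 = -315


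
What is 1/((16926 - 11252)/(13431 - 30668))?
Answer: -17237/5674 ≈ -3.0379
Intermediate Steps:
1/((16926 - 11252)/(13431 - 30668)) = 1/(5674/(-17237)) = 1/(5674*(-1/17237)) = 1/(-5674/17237) = -17237/5674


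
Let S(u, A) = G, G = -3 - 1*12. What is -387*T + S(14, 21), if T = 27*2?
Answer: -20913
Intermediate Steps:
G = -15 (G = -3 - 12 = -15)
S(u, A) = -15
T = 54
-387*T + S(14, 21) = -387*54 - 15 = -20898 - 15 = -20913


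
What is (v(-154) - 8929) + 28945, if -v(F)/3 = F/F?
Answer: 20013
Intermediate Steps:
v(F) = -3 (v(F) = -3*F/F = -3*1 = -3)
(v(-154) - 8929) + 28945 = (-3 - 8929) + 28945 = -8932 + 28945 = 20013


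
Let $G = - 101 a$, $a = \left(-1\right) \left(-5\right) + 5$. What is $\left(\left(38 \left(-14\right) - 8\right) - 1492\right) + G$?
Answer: $-3042$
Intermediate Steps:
$a = 10$ ($a = 5 + 5 = 10$)
$G = -1010$ ($G = \left(-101\right) 10 = -1010$)
$\left(\left(38 \left(-14\right) - 8\right) - 1492\right) + G = \left(\left(38 \left(-14\right) - 8\right) - 1492\right) - 1010 = \left(\left(-532 - 8\right) - 1492\right) - 1010 = \left(-540 - 1492\right) - 1010 = -2032 - 1010 = -3042$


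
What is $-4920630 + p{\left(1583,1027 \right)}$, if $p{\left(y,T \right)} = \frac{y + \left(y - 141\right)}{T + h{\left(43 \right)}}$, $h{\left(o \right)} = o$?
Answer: $- \frac{1053014215}{214} \approx -4.9206 \cdot 10^{6}$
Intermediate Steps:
$p{\left(y,T \right)} = \frac{-141 + 2 y}{43 + T}$ ($p{\left(y,T \right)} = \frac{y + \left(y - 141\right)}{T + 43} = \frac{y + \left(y - 141\right)}{43 + T} = \frac{y + \left(-141 + y\right)}{43 + T} = \frac{-141 + 2 y}{43 + T}$)
$-4920630 + p{\left(1583,1027 \right)} = -4920630 + \frac{-141 + 2 \cdot 1583}{43 + 1027} = -4920630 + \frac{-141 + 3166}{1070} = -4920630 + \frac{1}{1070} \cdot 3025 = -4920630 + \frac{605}{214} = - \frac{1053014215}{214}$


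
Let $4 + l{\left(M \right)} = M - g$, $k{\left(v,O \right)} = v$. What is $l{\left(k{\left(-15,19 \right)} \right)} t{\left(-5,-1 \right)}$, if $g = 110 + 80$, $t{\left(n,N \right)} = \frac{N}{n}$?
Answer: $- \frac{209}{5} \approx -41.8$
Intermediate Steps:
$g = 190$
$l{\left(M \right)} = -194 + M$ ($l{\left(M \right)} = -4 + \left(M - 190\right) = -4 + \left(-190 + M\right) = -194 + M$)
$l{\left(k{\left(-15,19 \right)} \right)} t{\left(-5,-1 \right)} = \left(-194 - 15\right) \left(- \frac{1}{-5}\right) = - 209 \left(\left(-1\right) \left(- \frac{1}{5}\right)\right) = \left(-209\right) \frac{1}{5} = - \frac{209}{5}$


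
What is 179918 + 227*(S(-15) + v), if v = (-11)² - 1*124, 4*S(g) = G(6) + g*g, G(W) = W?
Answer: 769385/4 ≈ 1.9235e+5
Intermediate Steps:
S(g) = 3/2 + g²/4 (S(g) = (6 + g*g)/4 = (6 + g²)/4 = 3/2 + g²/4)
v = -3 (v = 121 - 124 = -3)
179918 + 227*(S(-15) + v) = 179918 + 227*((3/2 + (¼)*(-15)²) - 3) = 179918 + 227*((3/2 + (¼)*225) - 3) = 179918 + 227*((3/2 + 225/4) - 3) = 179918 + 227*(231/4 - 3) = 179918 + 227*(219/4) = 179918 + 49713/4 = 769385/4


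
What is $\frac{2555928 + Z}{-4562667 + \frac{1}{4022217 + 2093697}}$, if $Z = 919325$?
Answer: $- \frac{21254348476242}{27904878982637} \approx -0.76167$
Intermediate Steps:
$\frac{2555928 + Z}{-4562667 + \frac{1}{4022217 + 2093697}} = \frac{2555928 + 919325}{-4562667 + \frac{1}{4022217 + 2093697}} = \frac{3475253}{-4562667 + \frac{1}{6115914}} = \frac{3475253}{- \frac{27904878982637}{6115914}} = 3475253 \left(- \frac{6115914}{27904878982637}\right) = - \frac{21254348476242}{27904878982637}$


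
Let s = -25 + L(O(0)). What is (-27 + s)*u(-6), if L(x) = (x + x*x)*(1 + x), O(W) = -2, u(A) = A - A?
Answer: 0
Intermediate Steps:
u(A) = 0
L(x) = (1 + x)*(x + x²) (L(x) = (x + x²)*(1 + x) = (1 + x)*(x + x²))
s = -27 (s = -25 - 2*(1 + (-2)² + 2*(-2)) = -25 - 2*(1 + 4 - 4) = -25 - 2*1 = -25 - 2 = -27)
(-27 + s)*u(-6) = (-27 - 27)*0 = -54*0 = 0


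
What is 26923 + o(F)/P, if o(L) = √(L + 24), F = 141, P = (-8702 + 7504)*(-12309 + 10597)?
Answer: 26923 + √165/2050976 ≈ 26923.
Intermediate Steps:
P = 2050976 (P = -1198*(-1712) = 2050976)
o(L) = √(24 + L)
26923 + o(F)/P = 26923 + √(24 + 141)/2050976 = 26923 + √165*(1/2050976) = 26923 + √165/2050976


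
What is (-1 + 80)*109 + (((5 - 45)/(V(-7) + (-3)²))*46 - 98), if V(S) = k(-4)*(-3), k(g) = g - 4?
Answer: 279089/33 ≈ 8457.3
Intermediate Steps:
k(g) = -4 + g
V(S) = 24 (V(S) = (-4 - 4)*(-3) = -8*(-3) = 24)
(-1 + 80)*109 + (((5 - 45)/(V(-7) + (-3)²))*46 - 98) = (-1 + 80)*109 + (((5 - 45)/(24 + (-3)²))*46 - 98) = 79*109 + (-40/(24 + 9)*46 - 98) = 8611 + (-40/33*46 - 98) = 8611 + (-1840/33 - 98) = 8611 - 5074/33 = 279089/33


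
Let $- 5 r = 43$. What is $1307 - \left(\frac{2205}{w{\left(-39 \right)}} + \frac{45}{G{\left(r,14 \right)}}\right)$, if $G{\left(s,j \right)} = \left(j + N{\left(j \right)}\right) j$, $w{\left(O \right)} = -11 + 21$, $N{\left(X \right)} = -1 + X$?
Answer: $\frac{22814}{21} \approx 1086.4$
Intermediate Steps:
$r = - \frac{43}{5}$ ($r = \left(- \frac{1}{5}\right) 43 = - \frac{43}{5} \approx -8.6$)
$w{\left(O \right)} = 10$
$G{\left(s,j \right)} = j \left(-1 + 2 j\right)$ ($G{\left(s,j \right)} = \left(j + \left(-1 + j\right)\right) j = \left(-1 + 2 j\right) j = j \left(-1 + 2 j\right)$)
$1307 - \left(\frac{2205}{w{\left(-39 \right)}} + \frac{45}{G{\left(r,14 \right)}}\right) = 1307 - \left(\frac{2205}{10} + \frac{45}{14 \left(-1 + 2 \cdot 14\right)}\right) = 1307 - \left(2205 \cdot \frac{1}{10} + \frac{45}{14 \left(-1 + 28\right)}\right) = 1307 - \left(\frac{441}{2} + \frac{45}{14 \cdot 27}\right) = 1307 - \left(\frac{441}{2} + \frac{45}{378}\right) = 1307 - \left(\frac{441}{2} + 45 \cdot \frac{1}{378}\right) = 1307 - \left(\frac{441}{2} + \frac{5}{42}\right) = 1307 - \frac{4633}{21} = \frac{22814}{21}$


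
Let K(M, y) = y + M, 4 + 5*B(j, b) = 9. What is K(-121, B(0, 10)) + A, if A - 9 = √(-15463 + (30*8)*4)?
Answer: -111 + I*√14503 ≈ -111.0 + 120.43*I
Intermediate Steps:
B(j, b) = 1 (B(j, b) = -⅘ + (⅕)*9 = -⅘ + 9/5 = 1)
K(M, y) = M + y
A = 9 + I*√14503 (A = 9 + √(-15463 + (30*8)*4) = 9 + √(-15463 + 240*4) = 9 + √(-15463 + 960) = 9 + √(-14503) = 9 + I*√14503 ≈ 9.0 + 120.43*I)
K(-121, B(0, 10)) + A = (-121 + 1) + (9 + I*√14503) = -120 + (9 + I*√14503) = -111 + I*√14503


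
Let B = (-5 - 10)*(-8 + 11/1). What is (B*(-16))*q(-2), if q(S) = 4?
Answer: 2880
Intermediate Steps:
B = -45 (B = -15*(-8 + 11*1) = -15*(-8 + 11) = -15*3 = -45)
(B*(-16))*q(-2) = -45*(-16)*4 = 720*4 = 2880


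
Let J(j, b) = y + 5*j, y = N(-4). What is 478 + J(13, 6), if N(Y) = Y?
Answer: 539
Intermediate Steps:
y = -4
J(j, b) = -4 + 5*j
478 + J(13, 6) = 478 + (-4 + 5*13) = 478 + (-4 + 65) = 478 + 61 = 539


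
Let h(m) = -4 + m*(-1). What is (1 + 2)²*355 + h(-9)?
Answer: 3200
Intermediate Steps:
h(m) = -4 - m
(1 + 2)²*355 + h(-9) = (1 + 2)²*355 + (-4 - 1*(-9)) = 3²*355 + (-4 + 9) = 9*355 + 5 = 3195 + 5 = 3200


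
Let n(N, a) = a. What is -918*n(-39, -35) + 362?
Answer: 32492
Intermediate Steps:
-918*n(-39, -35) + 362 = -918*(-35) + 362 = 32130 + 362 = 32492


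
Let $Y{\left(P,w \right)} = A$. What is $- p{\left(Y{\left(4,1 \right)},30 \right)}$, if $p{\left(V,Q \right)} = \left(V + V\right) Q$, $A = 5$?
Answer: $-300$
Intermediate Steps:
$Y{\left(P,w \right)} = 5$
$p{\left(V,Q \right)} = 2 Q V$ ($p{\left(V,Q \right)} = 2 V Q = 2 Q V$)
$- p{\left(Y{\left(4,1 \right)},30 \right)} = - 2 \cdot 30 \cdot 5 = \left(-1\right) 300 = -300$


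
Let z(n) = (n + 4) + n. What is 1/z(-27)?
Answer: -1/50 ≈ -0.020000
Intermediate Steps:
z(n) = 4 + 2*n (z(n) = (4 + n) + n = 4 + 2*n)
1/z(-27) = 1/(4 + 2*(-27)) = 1/(4 - 54) = 1/(-50) = -1/50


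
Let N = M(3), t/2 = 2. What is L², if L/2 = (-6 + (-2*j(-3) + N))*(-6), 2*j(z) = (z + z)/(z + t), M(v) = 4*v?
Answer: 20736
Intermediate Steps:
t = 4 (t = 2*2 = 4)
j(z) = z/(4 + z) (j(z) = ((z + z)/(z + 4))/2 = ((2*z)/(4 + z))/2 = (2*z/(4 + z))/2 = z/(4 + z))
N = 12 (N = 4*3 = 12)
L = -144 (L = 2*((-6 + (-(-6)/(4 - 3) + 12))*(-6)) = 2*((-6 + (-(-6)/1 + 12))*(-6)) = 2*((-6 + (-(-6) + 12))*(-6)) = 2*((-6 + (-2*(-3) + 12))*(-6)) = 2*((-6 + (6 + 12))*(-6)) = 2*((-6 + 18)*(-6)) = 2*(12*(-6)) = 2*(-72) = -144)
L² = (-144)² = 20736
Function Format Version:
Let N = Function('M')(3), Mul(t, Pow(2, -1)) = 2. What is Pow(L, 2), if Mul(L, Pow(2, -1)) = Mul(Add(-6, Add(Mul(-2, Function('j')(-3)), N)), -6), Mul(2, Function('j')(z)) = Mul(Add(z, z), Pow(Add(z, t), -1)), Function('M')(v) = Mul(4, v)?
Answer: 20736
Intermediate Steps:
t = 4 (t = Mul(2, 2) = 4)
Function('j')(z) = Mul(z, Pow(Add(4, z), -1)) (Function('j')(z) = Mul(Rational(1, 2), Mul(Add(z, z), Pow(Add(z, 4), -1))) = Mul(Rational(1, 2), Mul(Mul(2, z), Pow(Add(4, z), -1))) = Mul(Rational(1, 2), Mul(2, z, Pow(Add(4, z), -1))) = Mul(z, Pow(Add(4, z), -1)))
N = 12 (N = Mul(4, 3) = 12)
L = -144 (L = Mul(2, Mul(Add(-6, Add(Mul(-2, Mul(-3, Pow(Add(4, -3), -1))), 12)), -6)) = Mul(2, Mul(Add(-6, Add(Mul(-2, Mul(-3, Pow(1, -1))), 12)), -6)) = Mul(2, Mul(Add(-6, Add(Mul(-2, Mul(-3, 1)), 12)), -6)) = Mul(2, Mul(Add(-6, Add(Mul(-2, -3), 12)), -6)) = Mul(2, Mul(Add(-6, Add(6, 12)), -6)) = Mul(2, Mul(Add(-6, 18), -6)) = Mul(2, Mul(12, -6)) = Mul(2, -72) = -144)
Pow(L, 2) = Pow(-144, 2) = 20736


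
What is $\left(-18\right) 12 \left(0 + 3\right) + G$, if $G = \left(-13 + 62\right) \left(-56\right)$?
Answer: $-3392$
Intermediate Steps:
$G = -2744$ ($G = 49 \left(-56\right) = -2744$)
$\left(-18\right) 12 \left(0 + 3\right) + G = \left(-18\right) 12 \left(0 + 3\right) - 2744 = \left(-216\right) 3 - 2744 = -648 - 2744 = -3392$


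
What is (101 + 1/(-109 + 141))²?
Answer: 10452289/1024 ≈ 10207.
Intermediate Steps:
(101 + 1/(-109 + 141))² = (101 + 1/32)² = (3233/32)² = 10452289/1024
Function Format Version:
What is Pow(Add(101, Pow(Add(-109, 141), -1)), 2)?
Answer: Rational(10452289, 1024) ≈ 10207.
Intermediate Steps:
Pow(Add(101, Pow(Add(-109, 141), -1)), 2) = Pow(Add(101, Pow(32, -1)), 2) = Pow(Add(101, Rational(1, 32)), 2) = Pow(Rational(3233, 32), 2) = Rational(10452289, 1024)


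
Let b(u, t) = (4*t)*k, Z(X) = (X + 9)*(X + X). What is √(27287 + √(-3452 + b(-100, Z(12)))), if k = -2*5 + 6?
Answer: √(27287 + 2*I*√2879) ≈ 165.19 + 0.3248*I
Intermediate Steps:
Z(X) = 2*X*(9 + X) (Z(X) = (9 + X)*(2*X) = 2*X*(9 + X))
k = -4 (k = -10 + 6 = -4)
b(u, t) = -16*t (b(u, t) = (4*t)*(-4) = -16*t)
√(27287 + √(-3452 + b(-100, Z(12)))) = √(27287 + √(-3452 - 32*12*(9 + 12))) = √(27287 + √(-3452 - 32*12*21)) = √(27287 + √(-3452 - 16*504)) = √(27287 + √(-3452 - 8064)) = √(27287 + √(-11516)) = √(27287 + 2*I*√2879)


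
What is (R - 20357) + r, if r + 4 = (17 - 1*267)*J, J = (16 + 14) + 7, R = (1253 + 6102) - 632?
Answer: -22888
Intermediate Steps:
R = 6723 (R = 7355 - 632 = 6723)
J = 37 (J = 30 + 7 = 37)
r = -9254 (r = -4 + (17 - 1*267)*37 = -4 + (17 - 267)*37 = -4 - 250*37 = -4 - 9250 = -9254)
(R - 20357) + r = (6723 - 20357) - 9254 = -13634 - 9254 = -22888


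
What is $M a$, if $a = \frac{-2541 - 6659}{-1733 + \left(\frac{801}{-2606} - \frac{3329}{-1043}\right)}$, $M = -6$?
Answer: $- \frac{150036801600}{4702554583} \approx -31.905$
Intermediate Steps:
$a = \frac{25006133600}{4702554583}$ ($a = - \frac{9200}{-1733 + \left(801 \left(- \frac{1}{2606}\right) - - \frac{3329}{1043}\right)} = - \frac{9200}{-1733 + \left(- \frac{801}{2606} + \frac{3329}{1043}\right)} = - \frac{9200}{-1733 + \frac{7839931}{2718058}} = - \frac{9200}{- \frac{4702554583}{2718058}} = \left(-9200\right) \left(- \frac{2718058}{4702554583}\right) = \frac{25006133600}{4702554583} \approx 5.3176$)
$M a = \left(-6\right) \frac{25006133600}{4702554583} = - \frac{150036801600}{4702554583}$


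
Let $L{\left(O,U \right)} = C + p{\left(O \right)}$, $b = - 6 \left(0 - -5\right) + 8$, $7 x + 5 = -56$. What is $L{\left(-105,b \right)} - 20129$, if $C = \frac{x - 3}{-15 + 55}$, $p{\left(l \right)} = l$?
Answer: $- \frac{2832801}{140} \approx -20234.0$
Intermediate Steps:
$x = - \frac{61}{7}$ ($x = - \frac{5}{7} + \frac{1}{7} \left(-56\right) = - \frac{5}{7} - 8 = - \frac{61}{7} \approx -8.7143$)
$b = -22$ ($b = - 6 \left(0 + 5\right) + 8 = \left(-6\right) 5 + 8 = -30 + 8 = -22$)
$C = - \frac{41}{140}$ ($C = \frac{- \frac{61}{7} - 3}{-15 + 55} = - \frac{82}{7 \cdot 40} = \left(- \frac{82}{7}\right) \frac{1}{40} = - \frac{41}{140} \approx -0.29286$)
$L{\left(O,U \right)} = - \frac{41}{140} + O$
$L{\left(-105,b \right)} - 20129 = \left(- \frac{41}{140} - 105\right) - 20129 = - \frac{14741}{140} - 20129 = - \frac{2832801}{140}$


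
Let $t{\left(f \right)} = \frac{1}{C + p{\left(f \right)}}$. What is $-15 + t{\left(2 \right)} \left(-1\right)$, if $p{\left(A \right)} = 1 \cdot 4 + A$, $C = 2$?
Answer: $- \frac{121}{8} \approx -15.125$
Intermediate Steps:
$p{\left(A \right)} = 4 + A$
$t{\left(f \right)} = \frac{1}{6 + f}$ ($t{\left(f \right)} = \frac{1}{2 + \left(4 + f\right)} = \frac{1}{6 + f}$)
$-15 + t{\left(2 \right)} \left(-1\right) = -15 + \frac{1}{6 + 2} \left(-1\right) = -15 + \frac{1}{8} \left(-1\right) = -15 - \frac{1}{8} = - \frac{121}{8}$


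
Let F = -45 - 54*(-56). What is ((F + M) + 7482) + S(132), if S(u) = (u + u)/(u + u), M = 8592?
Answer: 19054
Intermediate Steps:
S(u) = 1 (S(u) = (2*u)/((2*u)) = (2*u)*(1/(2*u)) = 1)
F = 2979 (F = -45 + 3024 = 2979)
((F + M) + 7482) + S(132) = ((2979 + 8592) + 7482) + 1 = (11571 + 7482) + 1 = 19053 + 1 = 19054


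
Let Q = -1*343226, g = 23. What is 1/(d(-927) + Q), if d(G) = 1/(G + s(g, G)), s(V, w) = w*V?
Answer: -22248/7636092049 ≈ -2.9135e-6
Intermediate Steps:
s(V, w) = V*w
d(G) = 1/(24*G) (d(G) = 1/(G + 23*G) = 1/(24*G))
Q = -343226
1/(d(-927) + Q) = 1/((1/24)/(-927) - 343226) = 1/((1/24)*(-1/927) - 343226) = 1/(-1/22248 - 343226) = 1/(-7636092049/22248) = -22248/7636092049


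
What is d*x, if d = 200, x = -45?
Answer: -9000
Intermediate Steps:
d*x = 200*(-45) = -9000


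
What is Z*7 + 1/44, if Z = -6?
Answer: -1847/44 ≈ -41.977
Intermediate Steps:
Z*7 + 1/44 = -6*7 + 1/44 = -42 + 1/44 = -1847/44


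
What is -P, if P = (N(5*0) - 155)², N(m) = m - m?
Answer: -24025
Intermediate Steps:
N(m) = 0
P = 24025 (P = (0 - 155)² = (-155)² = 24025)
-P = -1*24025 = -24025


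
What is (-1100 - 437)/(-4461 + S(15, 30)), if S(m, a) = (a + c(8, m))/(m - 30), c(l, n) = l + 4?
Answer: 7685/22319 ≈ 0.34433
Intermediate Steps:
c(l, n) = 4 + l
S(m, a) = (12 + a)/(-30 + m) (S(m, a) = (a + (4 + 8))/(m - 30) = (a + 12)/(-30 + m) = (12 + a)/(-30 + m))
(-1100 - 437)/(-4461 + S(15, 30)) = (-1100 - 437)/(-4461 + (12 + 30)/(-30 + 15)) = -1537/(-4461 + 42/(-15)) = -1537/(-4461 - 1/15*42) = -1537/(-4461 - 14/5) = -1537/(-22319/5) = -1537*(-5/22319) = 7685/22319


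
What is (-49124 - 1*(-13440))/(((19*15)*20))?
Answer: -8921/1425 ≈ -6.2604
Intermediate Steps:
(-49124 - 1*(-13440))/(((19*15)*20)) = (-49124 + 13440)/((285*20)) = -35684/5700 = -35684*1/5700 = -8921/1425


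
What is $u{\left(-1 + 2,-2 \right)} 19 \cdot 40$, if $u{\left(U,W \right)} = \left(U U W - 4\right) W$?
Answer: $9120$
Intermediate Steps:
$u{\left(U,W \right)} = W \left(-4 + W U^{2}\right)$ ($u{\left(U,W \right)} = \left(U^{2} W - 4\right) W = \left(W U^{2} - 4\right) W = \left(-4 + W U^{2}\right) W = W \left(-4 + W U^{2}\right)$)
$u{\left(-1 + 2,-2 \right)} 19 \cdot 40 = - 2 \left(-4 - 2 \left(-1 + 2\right)^{2}\right) 19 \cdot 40 = - 2 \left(-4 - 2 \cdot 1^{2}\right) 19 \cdot 40 = - 2 \left(-4 - 2\right) 19 \cdot 40 = \left(-2\right) \left(-6\right) 19 \cdot 40 = 12 \cdot 19 \cdot 40 = 228 \cdot 40 = 9120$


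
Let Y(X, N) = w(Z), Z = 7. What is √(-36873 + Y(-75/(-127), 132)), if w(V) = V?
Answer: I*√36866 ≈ 192.01*I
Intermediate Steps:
Y(X, N) = 7
√(-36873 + Y(-75/(-127), 132)) = √(-36873 + 7) = √(-36866) = I*√36866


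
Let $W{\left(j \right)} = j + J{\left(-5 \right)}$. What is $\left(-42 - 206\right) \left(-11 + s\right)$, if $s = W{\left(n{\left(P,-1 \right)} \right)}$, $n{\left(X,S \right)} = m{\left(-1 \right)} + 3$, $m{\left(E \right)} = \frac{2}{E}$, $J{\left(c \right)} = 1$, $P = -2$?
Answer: $2232$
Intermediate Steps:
$n{\left(X,S \right)} = 1$ ($n{\left(X,S \right)} = \frac{2}{-1} + 3 = 2 \left(-1\right) + 3 = -2 + 3 = 1$)
$W{\left(j \right)} = 1 + j$ ($W{\left(j \right)} = j + 1 = 1 + j$)
$s = 2$ ($s = 1 + 1 = 2$)
$\left(-42 - 206\right) \left(-11 + s\right) = \left(-42 - 206\right) \left(-11 + 2\right) = \left(-42 - 206\right) \left(-9\right) = \left(-248\right) \left(-9\right) = 2232$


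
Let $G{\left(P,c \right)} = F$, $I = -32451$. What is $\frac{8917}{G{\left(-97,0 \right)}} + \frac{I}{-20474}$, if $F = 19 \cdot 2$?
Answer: $\frac{1584481}{6707} \approx 236.24$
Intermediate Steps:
$F = 38$
$G{\left(P,c \right)} = 38$
$\frac{8917}{G{\left(-97,0 \right)}} + \frac{I}{-20474} = \frac{8917}{38} - \frac{32451}{-20474} = 8917 \cdot \frac{1}{38} - - \frac{1119}{706} = \frac{8917}{38} + \frac{1119}{706} = \frac{1584481}{6707}$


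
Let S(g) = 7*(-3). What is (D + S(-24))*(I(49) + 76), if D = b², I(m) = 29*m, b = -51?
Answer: 3862260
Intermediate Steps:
S(g) = -21
D = 2601 (D = (-51)² = 2601)
(D + S(-24))*(I(49) + 76) = (2601 - 21)*(29*49 + 76) = 2580*(1421 + 76) = 2580*1497 = 3862260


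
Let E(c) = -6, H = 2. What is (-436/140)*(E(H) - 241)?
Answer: 26923/35 ≈ 769.23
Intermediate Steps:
(-436/140)*(E(H) - 241) = (-436/140)*(-6 - 241) = -436*1/140*(-247) = -109/35*(-247) = 26923/35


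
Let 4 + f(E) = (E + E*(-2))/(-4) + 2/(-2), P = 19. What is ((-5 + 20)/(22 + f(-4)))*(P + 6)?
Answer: 375/16 ≈ 23.438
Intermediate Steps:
f(E) = -5 + E/4 (f(E) = -4 + ((E + E*(-2))/(-4) + 2/(-2)) = -4 + ((E - 2*E)*(-¼) + 2*(-½)) = -4 + (-E*(-¼) - 1) = -4 + (E/4 - 1) = -4 + (-1 + E/4) = -5 + E/4)
((-5 + 20)/(22 + f(-4)))*(P + 6) = ((-5 + 20)/(22 + (-5 + (¼)*(-4))))*(19 + 6) = (15/(22 + (-5 - 1)))*25 = (15/(22 - 6))*25 = (15/16)*25 = 375/16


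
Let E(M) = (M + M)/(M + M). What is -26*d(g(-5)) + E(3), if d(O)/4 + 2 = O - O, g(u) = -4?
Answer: 209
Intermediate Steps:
E(M) = 1 (E(M) = (2*M)/((2*M)) = (2*M)*(1/(2*M)) = 1)
d(O) = -8 (d(O) = -8 + 4*(O - O) = -8 + 4*0 = -8 + 0 = -8)
-26*d(g(-5)) + E(3) = -26*(-8) + 1 = 208 + 1 = 209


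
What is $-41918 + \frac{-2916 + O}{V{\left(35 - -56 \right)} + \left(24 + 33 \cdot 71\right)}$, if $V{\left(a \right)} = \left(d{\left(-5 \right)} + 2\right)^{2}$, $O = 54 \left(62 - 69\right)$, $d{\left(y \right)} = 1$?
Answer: $- \frac{1844453}{44} \approx -41919.0$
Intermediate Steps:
$O = -378$ ($O = 54 \left(-7\right) = -378$)
$V{\left(a \right)} = 9$ ($V{\left(a \right)} = \left(1 + 2\right)^{2} = 3^{2} = 9$)
$-41918 + \frac{-2916 + O}{V{\left(35 - -56 \right)} + \left(24 + 33 \cdot 71\right)} = -41918 + \frac{-2916 - 378}{9 + \left(24 + 33 \cdot 71\right)} = -41918 - \frac{3294}{9 + \left(24 + 2343\right)} = -41918 - \frac{3294}{9 + 2367} = -41918 - \frac{3294}{2376} = -41918 - \frac{61}{44} = - \frac{1844453}{44}$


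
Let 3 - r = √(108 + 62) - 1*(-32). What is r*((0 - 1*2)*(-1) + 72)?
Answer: -2146 - 74*√170 ≈ -3110.8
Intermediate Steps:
r = -29 - √170 (r = 3 - (√(108 + 62) - 1*(-32)) = 3 - (√170 + 32) = 3 - (32 + √170) = 3 + (-32 - √170) = -29 - √170 ≈ -42.038)
r*((0 - 1*2)*(-1) + 72) = (-29 - √170)*((0 - 1*2)*(-1) + 72) = (-29 - √170)*((0 - 2)*(-1) + 72) = (-29 - √170)*(-2*(-1) + 72) = (-29 - √170)*(2 + 72) = (-29 - √170)*74 = -2146 - 74*√170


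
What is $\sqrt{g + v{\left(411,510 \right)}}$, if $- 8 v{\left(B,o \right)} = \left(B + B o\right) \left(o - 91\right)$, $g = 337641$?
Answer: $\frac{3 i \sqrt{18955038}}{4} \approx 3265.3 i$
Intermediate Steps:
$v{\left(B,o \right)} = - \frac{\left(-91 + o\right) \left(B + B o\right)}{8}$ ($v{\left(B,o \right)} = - \frac{\left(B + B o\right) \left(o - 91\right)}{8} = - \frac{\left(B + B o\right) \left(-91 + o\right)}{8} = - \frac{\left(-91 + o\right) \left(B + B o\right)}{8}$)
$\sqrt{g + v{\left(411,510 \right)}} = \sqrt{337641 + \frac{1}{8} \cdot 411 \left(91 - 510^{2} + 90 \cdot 510\right)} = \sqrt{337641 + \frac{1}{8} \cdot 411 \left(91 - 260100 + 45900\right)} = \sqrt{337641 + \frac{1}{8} \cdot 411 \left(-214109\right)} = \sqrt{337641 - \frac{87998799}{8}} = \sqrt{- \frac{85297671}{8}} = \frac{3 i \sqrt{18955038}}{4}$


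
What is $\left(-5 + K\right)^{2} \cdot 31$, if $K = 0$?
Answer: $775$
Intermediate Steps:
$\left(-5 + K\right)^{2} \cdot 31 = \left(-5 + 0\right)^{2} \cdot 31 = \left(-5\right)^{2} \cdot 31 = 25 \cdot 31 = 775$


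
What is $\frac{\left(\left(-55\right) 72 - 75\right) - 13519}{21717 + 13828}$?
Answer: $- \frac{17554}{35545} \approx -0.49385$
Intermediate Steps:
$\frac{\left(\left(-55\right) 72 - 75\right) - 13519}{21717 + 13828} = \frac{\left(-3960 - 75\right) - 13519}{35545} = \left(-4035 - 13519\right) \frac{1}{35545} = \left(-17554\right) \frac{1}{35545} = - \frac{17554}{35545}$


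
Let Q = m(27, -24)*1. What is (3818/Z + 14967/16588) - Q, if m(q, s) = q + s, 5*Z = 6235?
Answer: 687625/713284 ≈ 0.96403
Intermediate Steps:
Z = 1247 (Z = (⅕)*6235 = 1247)
Q = 3 (Q = (27 - 24)*1 = 3*1 = 3)
(3818/Z + 14967/16588) - Q = (3818/1247 + 14967/16588) - 1*3 = (3818*(1/1247) + 14967*(1/16588)) - 3 = (3818/1247 + 14967/16588) - 3 = 2827477/713284 - 3 = 687625/713284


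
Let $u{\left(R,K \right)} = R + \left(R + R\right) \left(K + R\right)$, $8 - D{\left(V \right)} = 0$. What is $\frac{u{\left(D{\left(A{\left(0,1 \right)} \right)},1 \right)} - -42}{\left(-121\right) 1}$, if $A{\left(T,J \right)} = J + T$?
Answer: $- \frac{194}{121} \approx -1.6033$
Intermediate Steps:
$D{\left(V \right)} = 8$ ($D{\left(V \right)} = 8 - 0 = 8 + 0 = 8$)
$u{\left(R,K \right)} = R + 2 R \left(K + R\right)$
$\frac{u{\left(D{\left(A{\left(0,1 \right)} \right)},1 \right)} - -42}{\left(-121\right) 1} = \frac{8 \left(1 + 2 \cdot 1 + 2 \cdot 8\right) - -42}{\left(-121\right) 1} = \frac{8 \left(1 + 2 + 16\right) + 42}{-121} = \left(8 \cdot 19 + 42\right) \left(- \frac{1}{121}\right) = \left(152 + 42\right) \left(- \frac{1}{121}\right) = 194 \left(- \frac{1}{121}\right) = - \frac{194}{121}$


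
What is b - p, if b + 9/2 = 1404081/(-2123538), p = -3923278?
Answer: 81678617231/20819 ≈ 3.9233e+6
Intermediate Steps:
b = -107451/20819 (b = -9/2 + 1404081/(-2123538) = -9/2 + 1404081*(-1/2123538) = -9/2 - 27531/41638 = -107451/20819 ≈ -5.1612)
b - p = -107451/20819 - 1*(-3923278) = -107451/20819 + 3923278 = 81678617231/20819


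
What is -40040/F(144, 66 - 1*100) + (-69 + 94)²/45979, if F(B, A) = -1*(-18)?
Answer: -920493955/413811 ≈ -2224.4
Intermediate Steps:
F(B, A) = 18
-40040/F(144, 66 - 1*100) + (-69 + 94)²/45979 = -40040/18 + (-69 + 94)²/45979 = -40040*1/18 + 25²*(1/45979) = -20020/9 + 625*(1/45979) = -20020/9 + 625/45979 = -920493955/413811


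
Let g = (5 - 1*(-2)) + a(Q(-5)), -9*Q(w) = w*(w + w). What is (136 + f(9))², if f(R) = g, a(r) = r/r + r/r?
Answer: 21025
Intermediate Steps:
Q(w) = -2*w²/9 (Q(w) = -w*(w + w)/9 = -w*2*w/9 = -2*w²/9)
a(r) = 2 (a(r) = 1 + 1 = 2)
g = 9 (g = (5 - 1*(-2)) + 2 = (5 + 2) + 2 = 7 + 2 = 9)
f(R) = 9
(136 + f(9))² = (136 + 9)² = 145² = 21025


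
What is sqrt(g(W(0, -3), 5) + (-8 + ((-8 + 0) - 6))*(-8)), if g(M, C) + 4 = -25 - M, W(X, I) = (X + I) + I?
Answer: 3*sqrt(17) ≈ 12.369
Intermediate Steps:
W(X, I) = X + 2*I (W(X, I) = (I + X) + I = X + 2*I)
g(M, C) = -29 - M (g(M, C) = -4 + (-25 - M) = -29 - M)
sqrt(g(W(0, -3), 5) + (-8 + ((-8 + 0) - 6))*(-8)) = sqrt((-29 - (0 + 2*(-3))) + (-8 + ((-8 + 0) - 6))*(-8)) = sqrt((-29 - (0 - 6)) + (-8 + (-8 - 6))*(-8)) = sqrt((-29 - 1*(-6)) + (-8 - 14)*(-8)) = sqrt((-29 + 6) - 22*(-8)) = sqrt(-23 + 176) = sqrt(153) = 3*sqrt(17)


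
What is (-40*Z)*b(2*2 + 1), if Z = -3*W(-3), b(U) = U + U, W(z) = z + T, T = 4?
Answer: 1200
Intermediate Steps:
W(z) = 4 + z (W(z) = z + 4 = 4 + z)
b(U) = 2*U
Z = -3 (Z = -3*(4 - 3) = -3*1 = -3)
(-40*Z)*b(2*2 + 1) = (-40*(-3))*(2*(2*2 + 1)) = 120*(2*(4 + 1)) = 120*(2*5) = 120*10 = 1200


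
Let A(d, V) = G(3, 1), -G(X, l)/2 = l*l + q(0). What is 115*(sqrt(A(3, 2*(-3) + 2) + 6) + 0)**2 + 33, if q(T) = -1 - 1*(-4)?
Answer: -197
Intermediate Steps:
q(T) = 3 (q(T) = -1 + 4 = 3)
G(X, l) = -6 - 2*l**2 (G(X, l) = -2*(l*l + 3) = -2*(l**2 + 3) = -2*(3 + l**2) = -6 - 2*l**2)
A(d, V) = -8 (A(d, V) = -6 - 2*1**2 = -6 - 2*1 = -6 - 2 = -8)
115*(sqrt(A(3, 2*(-3) + 2) + 6) + 0)**2 + 33 = 115*(sqrt(-8 + 6) + 0)**2 + 33 = 115*(sqrt(-2) + 0)**2 + 33 = 115*(I*sqrt(2) + 0)**2 + 33 = 115*(I*sqrt(2))**2 + 33 = 115*(-2) + 33 = -230 + 33 = -197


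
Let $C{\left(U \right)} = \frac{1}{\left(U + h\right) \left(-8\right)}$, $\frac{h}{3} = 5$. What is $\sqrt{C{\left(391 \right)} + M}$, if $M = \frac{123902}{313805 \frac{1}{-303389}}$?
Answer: $\frac{i \sqrt{7777679912044207860835}}{254809660} \approx 346.11 i$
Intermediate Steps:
$h = 15$ ($h = 3 \cdot 5 = 15$)
$C{\left(U \right)} = \frac{1}{-120 - 8 U}$ ($C{\left(U \right)} = \frac{1}{\left(U + 15\right) \left(-8\right)} = \frac{1}{\left(15 + U\right) \left(-8\right)} = \frac{1}{-120 - 8 U}$)
$M = - \frac{37590503878}{313805}$ ($M = \frac{123902}{313805 \left(- \frac{1}{303389}\right)} = \frac{123902}{- \frac{313805}{303389}} = 123902 \left(- \frac{303389}{313805}\right) = - \frac{37590503878}{313805} \approx -1.1979 \cdot 10^{5}$)
$\sqrt{C{\left(391 \right)} + M} = \sqrt{- \frac{1}{120 + 8 \cdot 391} - \frac{37590503878}{313805}} = \sqrt{- \frac{1}{120 + 3128} - \frac{37590503878}{313805}} = \sqrt{- \frac{1}{3248} - \frac{37590503878}{313805}} = \sqrt{- \frac{122093956909549}{1019238640}} = \frac{i \sqrt{7777679912044207860835}}{254809660}$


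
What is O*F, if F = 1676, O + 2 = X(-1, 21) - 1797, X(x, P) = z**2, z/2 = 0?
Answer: -3015124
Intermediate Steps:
z = 0 (z = 2*0 = 0)
X(x, P) = 0 (X(x, P) = 0**2 = 0)
O = -1799 (O = -2 + (0 - 1797) = -2 - 1797 = -1799)
O*F = -1799*1676 = -3015124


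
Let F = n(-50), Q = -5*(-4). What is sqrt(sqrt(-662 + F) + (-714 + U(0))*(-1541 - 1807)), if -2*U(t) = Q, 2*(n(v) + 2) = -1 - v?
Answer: sqrt(9695808 + 2*I*sqrt(2558))/2 ≈ 1556.9 + 0.0081214*I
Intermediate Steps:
n(v) = -5/2 - v/2 (n(v) = -2 + (-1 - v)/2 = -2 + (-1/2 - v/2) = -5/2 - v/2)
Q = 20
U(t) = -10 (U(t) = -1/2*20 = -10)
F = 45/2 (F = -5/2 - 1/2*(-50) = -5/2 + 25 = 45/2 ≈ 22.500)
sqrt(sqrt(-662 + F) + (-714 + U(0))*(-1541 - 1807)) = sqrt(sqrt(-662 + 45/2) + (-714 - 10)*(-1541 - 1807)) = sqrt(sqrt(-1279/2) - 724*(-3348)) = sqrt(I*sqrt(2558)/2 + 2423952) = sqrt(2423952 + I*sqrt(2558)/2)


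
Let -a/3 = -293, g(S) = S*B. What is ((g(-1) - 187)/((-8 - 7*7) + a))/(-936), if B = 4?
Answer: 191/769392 ≈ 0.00024825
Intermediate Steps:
g(S) = 4*S (g(S) = S*4 = 4*S)
a = 879 (a = -3*(-293) = 879)
((g(-1) - 187)/((-8 - 7*7) + a))/(-936) = ((4*(-1) - 187)/((-8 - 7*7) + 879))/(-936) = ((-4 - 187)/((-8 - 49) + 879))*(-1/936) = -191/(-57 + 879)*(-1/936) = -191/822*(-1/936) = 191/769392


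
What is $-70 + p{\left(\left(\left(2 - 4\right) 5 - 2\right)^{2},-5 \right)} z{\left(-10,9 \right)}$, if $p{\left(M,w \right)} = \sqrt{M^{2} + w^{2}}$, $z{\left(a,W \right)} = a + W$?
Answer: $-70 - \sqrt{20761} \approx -214.09$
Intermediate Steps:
$z{\left(a,W \right)} = W + a$
$-70 + p{\left(\left(\left(2 - 4\right) 5 - 2\right)^{2},-5 \right)} z{\left(-10,9 \right)} = -70 + \sqrt{\left(\left(\left(2 - 4\right) 5 - 2\right)^{2}\right)^{2} + \left(-5\right)^{2}} \left(9 - 10\right) = -70 + \sqrt{\left(\left(\left(-2\right) 5 - 2\right)^{2}\right)^{2} + 25} \left(-1\right) = -70 + \sqrt{\left(\left(-10 - 2\right)^{2}\right)^{2} + 25} \left(-1\right) = -70 + \sqrt{\left(\left(-12\right)^{2}\right)^{2} + 25} \left(-1\right) = -70 + \sqrt{144^{2} + 25} \left(-1\right) = -70 + \sqrt{20736 + 25} \left(-1\right) = -70 + \sqrt{20761} \left(-1\right) = -70 - \sqrt{20761}$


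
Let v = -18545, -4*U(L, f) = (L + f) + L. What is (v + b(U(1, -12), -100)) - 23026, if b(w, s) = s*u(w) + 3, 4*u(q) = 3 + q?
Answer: -83411/2 ≈ -41706.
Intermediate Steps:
u(q) = ¾ + q/4 (u(q) = (3 + q)/4 = ¾ + q/4)
U(L, f) = -L/2 - f/4 (U(L, f) = -((L + f) + L)/4 = -(f + 2*L)/4 = -L/2 - f/4)
b(w, s) = 3 + s*(¾ + w/4) (b(w, s) = s*(¾ + w/4) + 3 = 3 + s*(¾ + w/4))
(v + b(U(1, -12), -100)) - 23026 = (-18545 + (3 + (¼)*(-100)*(3 + (-½*1 - ¼*(-12))))) - 23026 = (-18545 + (3 + (¼)*(-100)*(3 + (-½ + 3)))) - 23026 = (-18545 + (3 + (¼)*(-100)*(3 + 5/2))) - 23026 = (-18545 + (3 + (¼)*(-100)*(11/2))) - 23026 = (-18545 + (3 - 275/2)) - 23026 = (-18545 - 269/2) - 23026 = -37359/2 - 23026 = -83411/2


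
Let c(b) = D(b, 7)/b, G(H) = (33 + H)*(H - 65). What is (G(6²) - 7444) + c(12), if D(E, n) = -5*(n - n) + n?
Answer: -113333/12 ≈ -9444.4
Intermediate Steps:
G(H) = (-65 + H)*(33 + H) (G(H) = (33 + H)*(-65 + H) = (-65 + H)*(33 + H))
D(E, n) = n (D(E, n) = -5*0 + n = 0 + n = n)
c(b) = 7/b
(G(6²) - 7444) + c(12) = ((-2145 + (6²)² - 32*6²) - 7444) + 7/12 = ((-2145 + 36² - 32*36) - 7444) + 7*(1/12) = ((-2145 + 1296 - 1152) - 7444) + 7/12 = (-2001 - 7444) + 7/12 = -9445 + 7/12 = -113333/12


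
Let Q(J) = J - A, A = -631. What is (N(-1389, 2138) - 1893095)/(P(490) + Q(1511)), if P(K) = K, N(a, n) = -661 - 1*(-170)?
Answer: -946793/1316 ≈ -719.45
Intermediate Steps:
N(a, n) = -491 (N(a, n) = -661 + 170 = -491)
Q(J) = 631 + J (Q(J) = J - 1*(-631) = J + 631 = 631 + J)
(N(-1389, 2138) - 1893095)/(P(490) + Q(1511)) = (-491 - 1893095)/(490 + (631 + 1511)) = -1893586/(490 + 2142) = -1893586/2632 = -1893586*1/2632 = -946793/1316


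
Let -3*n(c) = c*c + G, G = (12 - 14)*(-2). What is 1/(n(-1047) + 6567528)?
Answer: 3/18606371 ≈ 1.6123e-7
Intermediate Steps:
G = 4 (G = -2*(-2) = 4)
n(c) = -4/3 - c²/3 (n(c) = -(c*c + 4)/3 = -(c² + 4)/3 = -(4 + c²)/3 = -4/3 - c²/3)
1/(n(-1047) + 6567528) = 1/((-4/3 - ⅓*(-1047)²) + 6567528) = 1/((-4/3 - ⅓*1096209) + 6567528) = 1/((-4/3 - 365403) + 6567528) = 1/(-1096213/3 + 6567528) = 1/(18606371/3) = 3/18606371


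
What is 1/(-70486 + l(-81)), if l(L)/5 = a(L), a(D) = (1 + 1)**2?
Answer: -1/70466 ≈ -1.4191e-5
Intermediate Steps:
a(D) = 4 (a(D) = 2**2 = 4)
l(L) = 20 (l(L) = 5*4 = 20)
1/(-70486 + l(-81)) = 1/(-70486 + 20) = 1/(-70466) = -1/70466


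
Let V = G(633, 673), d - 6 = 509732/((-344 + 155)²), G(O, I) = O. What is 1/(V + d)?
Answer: 35721/23335451 ≈ 0.0015308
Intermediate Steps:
d = 724058/35721 (d = 6 + 509732/((-344 + 155)²) = 6 + 509732/((-189)²) = 6 + 509732/35721 = 724058/35721 ≈ 20.270)
V = 633
1/(V + d) = 1/(633 + 724058/35721) = 1/(23335451/35721) = 35721/23335451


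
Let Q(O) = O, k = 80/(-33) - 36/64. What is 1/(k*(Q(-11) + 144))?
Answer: -528/209741 ≈ -0.0025174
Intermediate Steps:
k = -1577/528 (k = 80*(-1/33) - 36*1/64 = -80/33 - 9/16 = -1577/528 ≈ -2.9867)
1/(k*(Q(-11) + 144)) = 1/(-1577*(-11 + 144)/528) = 1/(-1577/528*133) = 1/(-209741/528) = -528/209741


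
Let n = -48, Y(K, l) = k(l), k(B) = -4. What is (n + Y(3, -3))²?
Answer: 2704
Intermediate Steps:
Y(K, l) = -4
(n + Y(3, -3))² = (-48 - 4)² = (-52)² = 2704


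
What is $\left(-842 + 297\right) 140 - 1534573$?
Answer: $-1610873$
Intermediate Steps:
$\left(-842 + 297\right) 140 - 1534573 = \left(-545\right) 140 - 1534573 = -76300 - 1534573 = -1610873$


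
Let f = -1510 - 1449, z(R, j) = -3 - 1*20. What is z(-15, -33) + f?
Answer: -2982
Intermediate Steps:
z(R, j) = -23 (z(R, j) = -3 - 20 = -23)
f = -2959
z(-15, -33) + f = -23 - 2959 = -2982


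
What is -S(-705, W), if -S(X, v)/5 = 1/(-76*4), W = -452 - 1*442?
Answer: -5/304 ≈ -0.016447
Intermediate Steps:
W = -894 (W = -452 - 442 = -894)
S(X, v) = 5/304 (S(X, v) = -5/((-76*4)) = -5/(-304) = -5*(-1/304) = 5/304)
-S(-705, W) = -1*5/304 = -5/304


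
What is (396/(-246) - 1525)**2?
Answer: 3917633281/1681 ≈ 2.3305e+6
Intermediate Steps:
(396/(-246) - 1525)**2 = (396*(-1/246) - 1525)**2 = (-66/41 - 1525)**2 = (-62591/41)**2 = 3917633281/1681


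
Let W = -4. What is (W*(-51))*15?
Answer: 3060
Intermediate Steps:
(W*(-51))*15 = -4*(-51)*15 = 204*15 = 3060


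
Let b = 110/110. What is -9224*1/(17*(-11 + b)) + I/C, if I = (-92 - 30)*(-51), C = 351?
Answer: 715894/9945 ≈ 71.985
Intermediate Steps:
I = 6222 (I = -122*(-51) = 6222)
b = 1 (b = 110*(1/110) = 1)
-9224*1/(17*(-11 + b)) + I/C = -9224*1/(17*(-11 + 1)) + 6222/351 = -9224/(17*(-10)) + 6222*(1/351) = -9224/(-170) + 2074/117 = -9224*(-1/170) + 2074/117 = 4612/85 + 2074/117 = 715894/9945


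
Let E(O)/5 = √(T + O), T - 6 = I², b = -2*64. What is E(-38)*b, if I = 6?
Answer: -1280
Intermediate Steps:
b = -128
T = 42 (T = 6 + 6² = 6 + 36 = 42)
E(O) = 5*√(42 + O)
E(-38)*b = (5*√(42 - 38))*(-128) = (5*√4)*(-128) = (5*2)*(-128) = 10*(-128) = -1280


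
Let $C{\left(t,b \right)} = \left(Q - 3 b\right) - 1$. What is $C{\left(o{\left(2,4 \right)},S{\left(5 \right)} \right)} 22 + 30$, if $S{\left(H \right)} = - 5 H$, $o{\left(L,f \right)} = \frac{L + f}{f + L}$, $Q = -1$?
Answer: $1636$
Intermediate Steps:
$o{\left(L,f \right)} = 1$ ($o{\left(L,f \right)} = \frac{L + f}{L + f} = 1$)
$C{\left(t,b \right)} = -2 - 3 b$ ($C{\left(t,b \right)} = \left(-1 - 3 b\right) - 1 = -2 - 3 b$)
$C{\left(o{\left(2,4 \right)},S{\left(5 \right)} \right)} 22 + 30 = \left(-2 - 3 \left(\left(-5\right) 5\right)\right) 22 + 30 = \left(-2 - -75\right) 22 + 30 = \left(-2 + 75\right) 22 + 30 = 73 \cdot 22 + 30 = 1606 + 30 = 1636$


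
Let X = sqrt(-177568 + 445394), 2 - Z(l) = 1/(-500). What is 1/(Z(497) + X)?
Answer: -38500/5150422923 + 250000*sqrt(267826)/66955497999 ≈ 0.0019249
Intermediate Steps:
Z(l) = 1001/500 (Z(l) = 2 - 1/(-500) = 2 - 1*(-1/500) = 2 + 1/500 = 1001/500)
X = sqrt(267826) ≈ 517.52
1/(Z(497) + X) = 1/(1001/500 + sqrt(267826))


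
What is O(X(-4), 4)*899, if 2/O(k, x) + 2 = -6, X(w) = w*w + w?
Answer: -899/4 ≈ -224.75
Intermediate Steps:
X(w) = w + w² (X(w) = w² + w = w + w²)
O(k, x) = -¼ (O(k, x) = 2/(-2 - 6) = 2/(-8) = 2*(-⅛) = -¼)
O(X(-4), 4)*899 = -¼*899 = -899/4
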